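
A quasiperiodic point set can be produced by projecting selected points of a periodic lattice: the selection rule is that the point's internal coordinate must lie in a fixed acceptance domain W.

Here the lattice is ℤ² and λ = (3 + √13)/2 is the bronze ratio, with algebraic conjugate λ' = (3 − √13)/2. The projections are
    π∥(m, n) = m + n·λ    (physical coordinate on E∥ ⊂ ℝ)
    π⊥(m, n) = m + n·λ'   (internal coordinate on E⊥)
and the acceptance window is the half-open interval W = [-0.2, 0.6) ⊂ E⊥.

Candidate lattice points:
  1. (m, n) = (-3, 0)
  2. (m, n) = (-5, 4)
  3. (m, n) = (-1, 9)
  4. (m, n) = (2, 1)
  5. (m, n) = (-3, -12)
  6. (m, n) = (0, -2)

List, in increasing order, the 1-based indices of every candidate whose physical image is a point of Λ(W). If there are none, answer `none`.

Compute λ' = (3−√13)/2 = -0.302776, so π⊥(m,n) = m -0.302776·n.
[1] lift (-3,0): star map gives -3.000000; window check -0.2 ≤ -3.000000 < 0.6 is false → out
[2] lift (-5,4): star map gives -6.211103; window check -0.2 ≤ -6.211103 < 0.6 is false → out
[3] lift (-1,9): star map gives -3.724981; window check -0.2 ≤ -3.724981 < 0.6 is false → out
[4] lift (2,1): star map gives 1.697224; window check -0.2 ≤ 1.697224 < 0.6 is false → out
[5] lift (-3,-12): star map gives 0.633308; window check -0.2 ≤ 0.633308 < 0.6 is false → out
[6] lift (0,-2): star map gives 0.605551; window check -0.2 ≤ 0.605551 < 0.6 is false → out

none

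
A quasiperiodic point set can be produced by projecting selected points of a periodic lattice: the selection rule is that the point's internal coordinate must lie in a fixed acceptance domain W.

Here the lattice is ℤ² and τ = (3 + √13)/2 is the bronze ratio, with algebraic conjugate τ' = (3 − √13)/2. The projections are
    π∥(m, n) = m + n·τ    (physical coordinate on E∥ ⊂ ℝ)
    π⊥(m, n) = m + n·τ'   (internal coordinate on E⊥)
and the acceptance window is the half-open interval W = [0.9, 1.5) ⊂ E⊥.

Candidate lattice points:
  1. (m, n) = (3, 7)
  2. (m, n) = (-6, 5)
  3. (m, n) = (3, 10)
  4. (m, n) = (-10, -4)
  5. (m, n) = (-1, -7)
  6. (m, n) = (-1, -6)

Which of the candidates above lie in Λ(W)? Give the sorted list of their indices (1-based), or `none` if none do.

5

τ' = (3−√13)/2 ≈ -0.3028.
candidate 1: (m,n)=(3,7) → π∥ = 3+7·τ ≈ 26.1194, π⊥ = 3+7·τ' ≈ 0.8806 ∉ [0.9, 1.5) ⇒ out
candidate 2: (m,n)=(-6,5) → π∥ = -6+5·τ ≈ 10.5139, π⊥ = -6+5·τ' ≈ -7.5139 ∉ [0.9, 1.5) ⇒ out
candidate 3: (m,n)=(3,10) → π∥ = 3+10·τ ≈ 36.0278, π⊥ = 3+10·τ' ≈ -0.0278 ∉ [0.9, 1.5) ⇒ out
candidate 4: (m,n)=(-10,-4) → π∥ = -10-4·τ ≈ -23.2111, π⊥ = -10-4·τ' ≈ -8.7889 ∉ [0.9, 1.5) ⇒ out
candidate 5: (m,n)=(-1,-7) → π∥ = -1-7·τ ≈ -24.1194, π⊥ = -1-7·τ' ≈ 1.1194 ∈ [0.9, 1.5) ⇒ IN Λ
candidate 6: (m,n)=(-1,-6) → π∥ = -1-6·τ ≈ -20.8167, π⊥ = -1-6·τ' ≈ 0.8167 ∉ [0.9, 1.5) ⇒ out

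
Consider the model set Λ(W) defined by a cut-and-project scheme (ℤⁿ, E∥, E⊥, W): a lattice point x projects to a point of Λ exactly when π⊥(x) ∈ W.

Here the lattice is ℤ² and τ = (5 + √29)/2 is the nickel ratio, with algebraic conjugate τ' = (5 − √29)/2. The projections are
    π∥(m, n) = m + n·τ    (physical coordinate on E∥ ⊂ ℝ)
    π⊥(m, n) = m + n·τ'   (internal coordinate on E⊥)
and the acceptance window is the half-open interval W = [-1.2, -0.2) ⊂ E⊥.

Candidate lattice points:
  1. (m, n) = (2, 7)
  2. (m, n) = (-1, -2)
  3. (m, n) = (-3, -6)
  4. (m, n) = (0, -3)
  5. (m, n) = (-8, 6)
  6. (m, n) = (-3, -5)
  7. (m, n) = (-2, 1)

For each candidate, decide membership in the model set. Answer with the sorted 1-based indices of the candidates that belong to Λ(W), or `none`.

2

Numerically τ ≈ 5.192582 and τ' = −1/τ ≈ -0.192582.
[1] lift (2,7): star map gives 0.651923; window check -1.2 ≤ 0.651923 < -0.2 is false → out
[2] lift (-1,-2): star map gives -0.614835; window check -1.2 ≤ -0.614835 < -0.2 is true → IN Λ
[3] lift (-3,-6): star map gives -1.844506; window check -1.2 ≤ -1.844506 < -0.2 is false → out
[4] lift (0,-3): star map gives 0.577747; window check -1.2 ≤ 0.577747 < -0.2 is false → out
[5] lift (-8,6): star map gives -9.155494; window check -1.2 ≤ -9.155494 < -0.2 is false → out
[6] lift (-3,-5): star map gives -2.037088; window check -1.2 ≤ -2.037088 < -0.2 is false → out
[7] lift (-2,1): star map gives -2.192582; window check -1.2 ≤ -2.192582 < -0.2 is false → out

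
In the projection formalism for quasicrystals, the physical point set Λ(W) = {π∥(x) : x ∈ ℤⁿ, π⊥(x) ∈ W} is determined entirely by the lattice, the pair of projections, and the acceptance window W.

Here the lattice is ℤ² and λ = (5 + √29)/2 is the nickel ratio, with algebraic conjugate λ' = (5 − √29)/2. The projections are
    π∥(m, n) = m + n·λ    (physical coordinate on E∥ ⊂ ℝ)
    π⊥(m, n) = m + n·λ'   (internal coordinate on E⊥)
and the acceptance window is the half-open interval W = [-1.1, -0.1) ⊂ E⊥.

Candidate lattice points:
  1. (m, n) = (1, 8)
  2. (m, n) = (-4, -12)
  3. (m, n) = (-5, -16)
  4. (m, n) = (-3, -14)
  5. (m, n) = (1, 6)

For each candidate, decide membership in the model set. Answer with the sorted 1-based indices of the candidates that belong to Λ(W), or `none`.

Numerically λ ≈ 5.192582 and λ' = −1/λ ≈ -0.192582.
#1 (1,8): internal coord 1 + (8)·λ' = -0.540659; -0.540659 ∈ [-1.1, -0.1) → IN Λ
#2 (-4,-12): internal coord -4 + (-12)·λ' = -1.689011; -1.689011 ∉ [-1.1, -0.1) → out
#3 (-5,-16): internal coord -5 + (-16)·λ' = -1.918682; -1.918682 ∉ [-1.1, -0.1) → out
#4 (-3,-14): internal coord -3 + (-14)·λ' = -0.303846; -0.303846 ∈ [-1.1, -0.1) → IN Λ
#5 (1,6): internal coord 1 + (6)·λ' = -0.155494; -0.155494 ∈ [-1.1, -0.1) → IN Λ

1, 4, 5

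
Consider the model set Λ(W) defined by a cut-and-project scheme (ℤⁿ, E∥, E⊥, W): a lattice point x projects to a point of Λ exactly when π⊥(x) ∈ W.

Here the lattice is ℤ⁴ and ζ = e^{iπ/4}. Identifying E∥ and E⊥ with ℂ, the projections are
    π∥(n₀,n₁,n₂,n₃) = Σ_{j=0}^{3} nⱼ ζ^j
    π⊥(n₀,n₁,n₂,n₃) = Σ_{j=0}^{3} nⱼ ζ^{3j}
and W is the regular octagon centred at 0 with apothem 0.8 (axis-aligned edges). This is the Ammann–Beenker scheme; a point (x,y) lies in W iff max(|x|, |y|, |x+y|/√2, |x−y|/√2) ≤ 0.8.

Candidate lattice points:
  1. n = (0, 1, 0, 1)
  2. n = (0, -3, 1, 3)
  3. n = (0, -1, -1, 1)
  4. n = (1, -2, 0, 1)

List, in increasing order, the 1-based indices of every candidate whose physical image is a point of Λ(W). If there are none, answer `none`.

none

With ζ = e^{iπ/4} the internal vectors are ζ^0,ζ^3,ζ^6,ζ^9.
candidate 1: n = (0, 1, 0, 1) → π⊥ ≈ (+0.000000, +1.414214); max(|x|,|y|,|x±y|/√2) = 1.414214 > 0.8 ⇒ ∉ W
candidate 2: n = (0, -3, 1, 3) → π⊥ ≈ (+4.242641, -1.000000); max(|x|,|y|,|x±y|/√2) = 4.242641 > 0.8 ⇒ ∉ W
candidate 3: n = (0, -1, -1, 1) → π⊥ ≈ (+1.414214, +1.000000); max(|x|,|y|,|x±y|/√2) = 1.707107 > 0.8 ⇒ ∉ W
candidate 4: n = (1, -2, 0, 1) → π⊥ ≈ (+3.121320, -0.707107); max(|x|,|y|,|x±y|/√2) = 3.121320 > 0.8 ⇒ ∉ W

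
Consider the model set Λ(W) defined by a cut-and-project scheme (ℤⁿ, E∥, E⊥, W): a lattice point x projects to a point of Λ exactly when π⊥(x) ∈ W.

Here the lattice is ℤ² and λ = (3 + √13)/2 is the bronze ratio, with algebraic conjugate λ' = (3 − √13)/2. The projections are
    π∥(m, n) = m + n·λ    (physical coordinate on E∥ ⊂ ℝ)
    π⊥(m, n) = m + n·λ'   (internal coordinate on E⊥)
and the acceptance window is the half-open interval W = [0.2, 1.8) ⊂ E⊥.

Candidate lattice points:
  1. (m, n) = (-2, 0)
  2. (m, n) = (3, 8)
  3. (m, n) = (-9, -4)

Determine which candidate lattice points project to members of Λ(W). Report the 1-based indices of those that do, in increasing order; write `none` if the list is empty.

Compute λ' = (3−√13)/2 = -0.30278, so π⊥(m,n) = m -0.30278·n.
candidate 1: (m,n)=(-2,0) → π∥ = -2+0·λ ≈ -2.00000, π⊥ = -2+0·λ' ≈ -2.00000 ∉ [0.2, 1.8) ⇒ out
candidate 2: (m,n)=(3,8) → π∥ = 3+8·λ ≈ 29.42221, π⊥ = 3+8·λ' ≈ 0.57779 ∈ [0.2, 1.8) ⇒ IN Λ
candidate 3: (m,n)=(-9,-4) → π∥ = -9-4·λ ≈ -22.21110, π⊥ = -9-4·λ' ≈ -7.78890 ∉ [0.2, 1.8) ⇒ out

2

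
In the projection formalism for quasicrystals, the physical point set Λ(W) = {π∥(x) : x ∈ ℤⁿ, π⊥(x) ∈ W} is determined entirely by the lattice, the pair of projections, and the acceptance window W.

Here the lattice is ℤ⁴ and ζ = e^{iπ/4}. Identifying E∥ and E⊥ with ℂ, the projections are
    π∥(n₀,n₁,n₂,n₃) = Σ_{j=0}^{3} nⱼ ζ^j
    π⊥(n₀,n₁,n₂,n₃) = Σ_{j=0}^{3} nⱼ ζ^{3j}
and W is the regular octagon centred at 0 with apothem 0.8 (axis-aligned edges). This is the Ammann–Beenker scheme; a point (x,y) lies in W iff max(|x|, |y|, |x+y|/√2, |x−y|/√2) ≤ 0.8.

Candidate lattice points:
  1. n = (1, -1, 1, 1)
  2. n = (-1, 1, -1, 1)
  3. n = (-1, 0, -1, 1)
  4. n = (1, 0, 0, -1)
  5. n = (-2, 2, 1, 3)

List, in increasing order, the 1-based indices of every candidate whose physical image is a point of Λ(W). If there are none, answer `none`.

π⊥(n) = n₀ + n₁ζ³ + n₂ζ⁶ + n₃ζ⁹ where ζ = e^{iπ/4}.
#1 (1, -1, 1, 1): internal (2.4142, -1.0000); octagon support 2.4142 vs apothem 0.8 → ∉ W
#2 (-1, 1, -1, 1): internal (-1.0000, 2.4142); octagon support 2.4142 vs apothem 0.8 → ∉ W
#3 (-1, 0, -1, 1): internal (-0.2929, 1.7071); octagon support 1.7071 vs apothem 0.8 → ∉ W
#4 (1, 0, 0, -1): internal (0.2929, -0.7071); octagon support 0.7071 vs apothem 0.8 → ∈ W
#5 (-2, 2, 1, 3): internal (-1.2929, 2.5355); octagon support 2.7071 vs apothem 0.8 → ∉ W

4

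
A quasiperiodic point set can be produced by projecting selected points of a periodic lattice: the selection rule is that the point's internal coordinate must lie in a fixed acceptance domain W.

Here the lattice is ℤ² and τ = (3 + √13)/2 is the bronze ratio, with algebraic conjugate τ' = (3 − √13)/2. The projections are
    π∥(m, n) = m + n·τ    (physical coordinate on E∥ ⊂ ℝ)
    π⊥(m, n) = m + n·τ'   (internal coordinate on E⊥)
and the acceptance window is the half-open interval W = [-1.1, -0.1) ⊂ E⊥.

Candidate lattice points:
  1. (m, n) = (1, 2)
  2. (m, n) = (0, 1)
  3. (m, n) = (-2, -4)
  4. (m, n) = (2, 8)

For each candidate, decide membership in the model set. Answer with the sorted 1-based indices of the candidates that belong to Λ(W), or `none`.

2, 3, 4

Numerically τ ≈ 3.302776 and τ' = −1/τ ≈ -0.302776.
#1 (1,2): internal coord 1 + (2)·τ' = +0.394449; +0.394449 ∉ [-1.1, -0.1) → out
#2 (0,1): internal coord 0 + (1)·τ' = -0.302776; -0.302776 ∈ [-1.1, -0.1) → IN Λ
#3 (-2,-4): internal coord -2 + (-4)·τ' = -0.788897; -0.788897 ∈ [-1.1, -0.1) → IN Λ
#4 (2,8): internal coord 2 + (8)·τ' = -0.422205; -0.422205 ∈ [-1.1, -0.1) → IN Λ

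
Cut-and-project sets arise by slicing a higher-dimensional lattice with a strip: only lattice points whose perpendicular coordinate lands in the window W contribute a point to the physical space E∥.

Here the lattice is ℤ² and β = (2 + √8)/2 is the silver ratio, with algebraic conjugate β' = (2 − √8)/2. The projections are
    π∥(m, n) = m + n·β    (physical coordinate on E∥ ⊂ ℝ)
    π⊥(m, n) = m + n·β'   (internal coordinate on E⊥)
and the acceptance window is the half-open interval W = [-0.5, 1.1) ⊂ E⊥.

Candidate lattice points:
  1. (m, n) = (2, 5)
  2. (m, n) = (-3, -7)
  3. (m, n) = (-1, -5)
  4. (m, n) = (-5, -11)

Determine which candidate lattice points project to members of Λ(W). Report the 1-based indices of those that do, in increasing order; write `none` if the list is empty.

Numerically β ≈ 2.41421 and β' = −1/β ≈ -0.41421.
#1 (2,5): internal coord 2 + (5)·β' = -0.07107; -0.07107 ∈ [-0.5, 1.1) → IN Λ
#2 (-3,-7): internal coord -3 + (-7)·β' = -0.10051; -0.10051 ∈ [-0.5, 1.1) → IN Λ
#3 (-1,-5): internal coord -1 + (-5)·β' = +1.07107; +1.07107 ∈ [-0.5, 1.1) → IN Λ
#4 (-5,-11): internal coord -5 + (-11)·β' = -0.44365; -0.44365 ∈ [-0.5, 1.1) → IN Λ

1, 2, 3, 4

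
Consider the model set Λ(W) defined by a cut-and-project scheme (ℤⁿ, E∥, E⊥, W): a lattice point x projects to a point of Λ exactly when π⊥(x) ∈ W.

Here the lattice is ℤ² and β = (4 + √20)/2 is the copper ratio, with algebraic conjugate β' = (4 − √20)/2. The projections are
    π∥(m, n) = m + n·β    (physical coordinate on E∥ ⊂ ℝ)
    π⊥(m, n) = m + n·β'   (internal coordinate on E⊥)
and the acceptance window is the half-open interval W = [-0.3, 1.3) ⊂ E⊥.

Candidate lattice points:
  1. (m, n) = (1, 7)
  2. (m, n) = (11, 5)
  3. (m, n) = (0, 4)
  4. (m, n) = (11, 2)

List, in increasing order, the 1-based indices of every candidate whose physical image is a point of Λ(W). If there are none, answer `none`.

none

β' = (4−√20)/2 ≈ -0.236068.
[1] lift (1,7): star map gives -0.652476; window check -0.3 ≤ -0.652476 < 1.3 is false → out
[2] lift (11,5): star map gives 9.819660; window check -0.3 ≤ 9.819660 < 1.3 is false → out
[3] lift (0,4): star map gives -0.944272; window check -0.3 ≤ -0.944272 < 1.3 is false → out
[4] lift (11,2): star map gives 10.527864; window check -0.3 ≤ 10.527864 < 1.3 is false → out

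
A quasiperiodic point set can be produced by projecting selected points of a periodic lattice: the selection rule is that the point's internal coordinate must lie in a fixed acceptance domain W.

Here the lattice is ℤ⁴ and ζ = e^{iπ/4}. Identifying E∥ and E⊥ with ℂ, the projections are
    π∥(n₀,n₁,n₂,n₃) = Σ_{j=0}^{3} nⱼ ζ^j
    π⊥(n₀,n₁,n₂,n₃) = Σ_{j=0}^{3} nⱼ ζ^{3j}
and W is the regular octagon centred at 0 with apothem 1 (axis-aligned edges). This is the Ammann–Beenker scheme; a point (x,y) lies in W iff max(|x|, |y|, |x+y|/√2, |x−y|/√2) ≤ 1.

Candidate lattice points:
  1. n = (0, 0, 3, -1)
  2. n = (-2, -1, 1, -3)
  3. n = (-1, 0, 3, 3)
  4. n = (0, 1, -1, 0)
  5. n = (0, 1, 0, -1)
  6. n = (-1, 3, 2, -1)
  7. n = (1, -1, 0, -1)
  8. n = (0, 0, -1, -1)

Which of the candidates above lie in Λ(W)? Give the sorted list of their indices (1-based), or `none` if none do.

Internal map: ζ^{3j} for j=0..3 gives (1,0), (−√2/2,√2/2), (0,−1), (√2/2,√2/2).
candidate 1: n = (0, 0, 3, -1) → π⊥ ≈ (-0.707107, -3.707107); max(|x|,|y|,|x±y|/√2) = 3.707107 > 1 ⇒ ∉ W
candidate 2: n = (-2, -1, 1, -3) → π⊥ ≈ (-3.414214, -3.828427); max(|x|,|y|,|x±y|/√2) = 5.121320 > 1 ⇒ ∉ W
candidate 3: n = (-1, 0, 3, 3) → π⊥ ≈ (+1.121320, -0.878680); max(|x|,|y|,|x±y|/√2) = 1.414214 > 1 ⇒ ∉ W
candidate 4: n = (0, 1, -1, 0) → π⊥ ≈ (-0.707107, +1.707107); max(|x|,|y|,|x±y|/√2) = 1.707107 > 1 ⇒ ∉ W
candidate 5: n = (0, 1, 0, -1) → π⊥ ≈ (-1.414214, +0.000000); max(|x|,|y|,|x±y|/√2) = 1.414214 > 1 ⇒ ∉ W
candidate 6: n = (-1, 3, 2, -1) → π⊥ ≈ (-3.828427, -0.585786); max(|x|,|y|,|x±y|/√2) = 3.828427 > 1 ⇒ ∉ W
candidate 7: n = (1, -1, 0, -1) → π⊥ ≈ (+1.000000, -1.414214); max(|x|,|y|,|x±y|/√2) = 1.707107 > 1 ⇒ ∉ W
candidate 8: n = (0, 0, -1, -1) → π⊥ ≈ (-0.707107, +0.292893); max(|x|,|y|,|x±y|/√2) = 0.707107 ≤ 1 ⇒ ∈ W

8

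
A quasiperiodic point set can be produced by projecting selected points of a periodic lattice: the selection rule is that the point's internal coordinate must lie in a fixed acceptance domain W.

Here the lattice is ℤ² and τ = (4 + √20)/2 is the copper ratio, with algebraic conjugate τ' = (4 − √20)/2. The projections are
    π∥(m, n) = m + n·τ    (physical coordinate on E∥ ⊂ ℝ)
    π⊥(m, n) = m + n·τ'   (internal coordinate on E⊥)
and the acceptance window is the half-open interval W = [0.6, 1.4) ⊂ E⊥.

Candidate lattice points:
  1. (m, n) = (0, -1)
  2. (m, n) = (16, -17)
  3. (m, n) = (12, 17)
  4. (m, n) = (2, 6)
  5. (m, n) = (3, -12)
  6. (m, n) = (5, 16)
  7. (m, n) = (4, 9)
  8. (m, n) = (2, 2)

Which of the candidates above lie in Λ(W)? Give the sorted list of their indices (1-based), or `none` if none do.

Compute τ' = (4−√20)/2 = -0.2361, so π⊥(m,n) = m -0.2361·n.
candidate 1: (m,n)=(0,-1) → π∥ = 0-1·τ ≈ -4.2361, π⊥ = 0-1·τ' ≈ 0.2361 ∉ [0.6, 1.4) ⇒ out
candidate 2: (m,n)=(16,-17) → π∥ = 16-17·τ ≈ -56.0132, π⊥ = 16-17·τ' ≈ 20.0132 ∉ [0.6, 1.4) ⇒ out
candidate 3: (m,n)=(12,17) → π∥ = 12+17·τ ≈ 84.0132, π⊥ = 12+17·τ' ≈ 7.9868 ∉ [0.6, 1.4) ⇒ out
candidate 4: (m,n)=(2,6) → π∥ = 2+6·τ ≈ 27.4164, π⊥ = 2+6·τ' ≈ 0.5836 ∉ [0.6, 1.4) ⇒ out
candidate 5: (m,n)=(3,-12) → π∥ = 3-12·τ ≈ -47.8328, π⊥ = 3-12·τ' ≈ 5.8328 ∉ [0.6, 1.4) ⇒ out
candidate 6: (m,n)=(5,16) → π∥ = 5+16·τ ≈ 72.7771, π⊥ = 5+16·τ' ≈ 1.2229 ∈ [0.6, 1.4) ⇒ IN Λ
candidate 7: (m,n)=(4,9) → π∥ = 4+9·τ ≈ 42.1246, π⊥ = 4+9·τ' ≈ 1.8754 ∉ [0.6, 1.4) ⇒ out
candidate 8: (m,n)=(2,2) → π∥ = 2+2·τ ≈ 10.4721, π⊥ = 2+2·τ' ≈ 1.5279 ∉ [0.6, 1.4) ⇒ out

6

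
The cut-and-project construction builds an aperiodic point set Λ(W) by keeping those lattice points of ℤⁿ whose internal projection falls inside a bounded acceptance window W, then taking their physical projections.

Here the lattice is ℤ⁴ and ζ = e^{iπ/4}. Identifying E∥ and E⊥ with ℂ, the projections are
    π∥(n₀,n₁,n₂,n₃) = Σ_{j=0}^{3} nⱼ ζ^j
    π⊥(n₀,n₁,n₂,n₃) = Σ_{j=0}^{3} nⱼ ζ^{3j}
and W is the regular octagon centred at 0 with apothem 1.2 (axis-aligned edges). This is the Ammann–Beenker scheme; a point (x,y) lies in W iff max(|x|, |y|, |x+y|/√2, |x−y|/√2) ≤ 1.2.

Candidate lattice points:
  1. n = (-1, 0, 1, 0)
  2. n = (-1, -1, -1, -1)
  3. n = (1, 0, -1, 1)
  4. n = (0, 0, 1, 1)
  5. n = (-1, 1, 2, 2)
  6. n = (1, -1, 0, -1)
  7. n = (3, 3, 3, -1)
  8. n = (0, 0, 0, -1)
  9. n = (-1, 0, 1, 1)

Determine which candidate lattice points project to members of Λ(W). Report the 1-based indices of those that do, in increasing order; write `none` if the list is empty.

2, 4, 5, 8, 9

With ζ = e^{iπ/4} the internal vectors are ζ^0,ζ^3,ζ^6,ζ^9.
candidate 1: n = (-1, 0, 1, 0) → π⊥ ≈ (-1.00000, -1.00000); max(|x|,|y|,|x±y|/√2) = 1.41421 > 1.2 ⇒ ∉ W
candidate 2: n = (-1, -1, -1, -1) → π⊥ ≈ (-1.00000, -0.41421); max(|x|,|y|,|x±y|/√2) = 1.00000 ≤ 1.2 ⇒ ∈ W
candidate 3: n = (1, 0, -1, 1) → π⊥ ≈ (+1.70711, +1.70711); max(|x|,|y|,|x±y|/√2) = 2.41421 > 1.2 ⇒ ∉ W
candidate 4: n = (0, 0, 1, 1) → π⊥ ≈ (+0.70711, -0.29289); max(|x|,|y|,|x±y|/√2) = 0.70711 ≤ 1.2 ⇒ ∈ W
candidate 5: n = (-1, 1, 2, 2) → π⊥ ≈ (-0.29289, +0.12132); max(|x|,|y|,|x±y|/√2) = 0.29289 ≤ 1.2 ⇒ ∈ W
candidate 6: n = (1, -1, 0, -1) → π⊥ ≈ (+1.00000, -1.41421); max(|x|,|y|,|x±y|/√2) = 1.70711 > 1.2 ⇒ ∉ W
candidate 7: n = (3, 3, 3, -1) → π⊥ ≈ (+0.17157, -1.58579); max(|x|,|y|,|x±y|/√2) = 1.58579 > 1.2 ⇒ ∉ W
candidate 8: n = (0, 0, 0, -1) → π⊥ ≈ (-0.70711, -0.70711); max(|x|,|y|,|x±y|/√2) = 1.00000 ≤ 1.2 ⇒ ∈ W
candidate 9: n = (-1, 0, 1, 1) → π⊥ ≈ (-0.29289, -0.29289); max(|x|,|y|,|x±y|/√2) = 0.41421 ≤ 1.2 ⇒ ∈ W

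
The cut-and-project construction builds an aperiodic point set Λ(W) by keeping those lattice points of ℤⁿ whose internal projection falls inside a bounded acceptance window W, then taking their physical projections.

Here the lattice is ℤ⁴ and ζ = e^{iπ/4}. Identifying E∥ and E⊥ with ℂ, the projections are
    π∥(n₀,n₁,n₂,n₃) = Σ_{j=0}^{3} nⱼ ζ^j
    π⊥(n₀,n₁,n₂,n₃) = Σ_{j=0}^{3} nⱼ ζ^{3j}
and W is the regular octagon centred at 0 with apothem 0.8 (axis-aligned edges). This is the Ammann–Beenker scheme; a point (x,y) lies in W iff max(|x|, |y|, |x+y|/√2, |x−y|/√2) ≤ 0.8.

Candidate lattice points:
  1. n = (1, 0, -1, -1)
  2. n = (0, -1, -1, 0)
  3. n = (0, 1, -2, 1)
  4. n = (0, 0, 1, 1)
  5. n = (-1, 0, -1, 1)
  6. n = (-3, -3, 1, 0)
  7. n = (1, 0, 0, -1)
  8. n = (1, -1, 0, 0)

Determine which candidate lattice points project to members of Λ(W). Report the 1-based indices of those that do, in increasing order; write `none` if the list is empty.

1, 2, 4, 7

With ζ = e^{iπ/4} the internal vectors are ζ^0,ζ^3,ζ^6,ζ^9.
candidate 1: n = (1, 0, -1, -1) → π⊥ ≈ (+0.292893, +0.292893); max(|x|,|y|,|x±y|/√2) = 0.414214 ≤ 0.8 ⇒ ∈ W
candidate 2: n = (0, -1, -1, 0) → π⊥ ≈ (+0.707107, +0.292893); max(|x|,|y|,|x±y|/√2) = 0.707107 ≤ 0.8 ⇒ ∈ W
candidate 3: n = (0, 1, -2, 1) → π⊥ ≈ (+0.000000, +3.414214); max(|x|,|y|,|x±y|/√2) = 3.414214 > 0.8 ⇒ ∉ W
candidate 4: n = (0, 0, 1, 1) → π⊥ ≈ (+0.707107, -0.292893); max(|x|,|y|,|x±y|/√2) = 0.707107 ≤ 0.8 ⇒ ∈ W
candidate 5: n = (-1, 0, -1, 1) → π⊥ ≈ (-0.292893, +1.707107); max(|x|,|y|,|x±y|/√2) = 1.707107 > 0.8 ⇒ ∉ W
candidate 6: n = (-3, -3, 1, 0) → π⊥ ≈ (-0.878680, -3.121320); max(|x|,|y|,|x±y|/√2) = 3.121320 > 0.8 ⇒ ∉ W
candidate 7: n = (1, 0, 0, -1) → π⊥ ≈ (+0.292893, -0.707107); max(|x|,|y|,|x±y|/√2) = 0.707107 ≤ 0.8 ⇒ ∈ W
candidate 8: n = (1, -1, 0, 0) → π⊥ ≈ (+1.707107, -0.707107); max(|x|,|y|,|x±y|/√2) = 1.707107 > 0.8 ⇒ ∉ W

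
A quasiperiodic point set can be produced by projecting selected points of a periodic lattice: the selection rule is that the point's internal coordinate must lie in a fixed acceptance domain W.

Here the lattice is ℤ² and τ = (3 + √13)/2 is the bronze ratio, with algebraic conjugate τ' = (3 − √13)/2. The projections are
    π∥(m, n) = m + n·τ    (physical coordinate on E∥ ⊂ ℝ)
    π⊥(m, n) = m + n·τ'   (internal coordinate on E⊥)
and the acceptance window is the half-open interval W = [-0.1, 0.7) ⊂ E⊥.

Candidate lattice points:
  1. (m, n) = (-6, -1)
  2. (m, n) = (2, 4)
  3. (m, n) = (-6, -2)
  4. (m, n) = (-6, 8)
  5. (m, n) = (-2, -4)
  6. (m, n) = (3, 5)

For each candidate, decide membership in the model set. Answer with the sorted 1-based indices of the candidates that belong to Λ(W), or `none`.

none

τ' = (3−√13)/2 ≈ -0.3028.
[1] lift (-6,-1): star map gives -5.6972; window check -0.1 ≤ -5.6972 < 0.7 is false → out
[2] lift (2,4): star map gives 0.7889; window check -0.1 ≤ 0.7889 < 0.7 is false → out
[3] lift (-6,-2): star map gives -5.3944; window check -0.1 ≤ -5.3944 < 0.7 is false → out
[4] lift (-6,8): star map gives -8.4222; window check -0.1 ≤ -8.4222 < 0.7 is false → out
[5] lift (-2,-4): star map gives -0.7889; window check -0.1 ≤ -0.7889 < 0.7 is false → out
[6] lift (3,5): star map gives 1.4861; window check -0.1 ≤ 1.4861 < 0.7 is false → out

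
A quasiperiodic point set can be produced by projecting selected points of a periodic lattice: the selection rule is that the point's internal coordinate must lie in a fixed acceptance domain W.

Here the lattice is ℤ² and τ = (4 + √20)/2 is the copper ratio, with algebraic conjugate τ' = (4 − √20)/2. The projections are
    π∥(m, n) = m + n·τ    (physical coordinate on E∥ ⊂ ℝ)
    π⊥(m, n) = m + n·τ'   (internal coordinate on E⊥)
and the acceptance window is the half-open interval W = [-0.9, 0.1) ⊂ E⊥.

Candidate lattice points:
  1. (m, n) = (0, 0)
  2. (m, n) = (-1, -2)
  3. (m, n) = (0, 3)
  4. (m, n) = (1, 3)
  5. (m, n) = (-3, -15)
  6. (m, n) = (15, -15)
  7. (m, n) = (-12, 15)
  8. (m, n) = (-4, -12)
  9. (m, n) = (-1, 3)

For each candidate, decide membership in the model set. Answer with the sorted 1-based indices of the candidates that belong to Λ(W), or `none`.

1, 2, 3

τ' = (4−√20)/2 ≈ -0.2361.
candidate 1: (m,n)=(0,0) → π∥ = 0+0·τ ≈ 0.0000, π⊥ = 0+0·τ' ≈ 0.0000 ∈ [-0.9, 0.1) ⇒ IN Λ
candidate 2: (m,n)=(-1,-2) → π∥ = -1-2·τ ≈ -9.4721, π⊥ = -1-2·τ' ≈ -0.5279 ∈ [-0.9, 0.1) ⇒ IN Λ
candidate 3: (m,n)=(0,3) → π∥ = 0+3·τ ≈ 12.7082, π⊥ = 0+3·τ' ≈ -0.7082 ∈ [-0.9, 0.1) ⇒ IN Λ
candidate 4: (m,n)=(1,3) → π∥ = 1+3·τ ≈ 13.7082, π⊥ = 1+3·τ' ≈ 0.2918 ∉ [-0.9, 0.1) ⇒ out
candidate 5: (m,n)=(-3,-15) → π∥ = -3-15·τ ≈ -66.5410, π⊥ = -3-15·τ' ≈ 0.5410 ∉ [-0.9, 0.1) ⇒ out
candidate 6: (m,n)=(15,-15) → π∥ = 15-15·τ ≈ -48.5410, π⊥ = 15-15·τ' ≈ 18.5410 ∉ [-0.9, 0.1) ⇒ out
candidate 7: (m,n)=(-12,15) → π∥ = -12+15·τ ≈ 51.5410, π⊥ = -12+15·τ' ≈ -15.5410 ∉ [-0.9, 0.1) ⇒ out
candidate 8: (m,n)=(-4,-12) → π∥ = -4-12·τ ≈ -54.8328, π⊥ = -4-12·τ' ≈ -1.1672 ∉ [-0.9, 0.1) ⇒ out
candidate 9: (m,n)=(-1,3) → π∥ = -1+3·τ ≈ 11.7082, π⊥ = -1+3·τ' ≈ -1.7082 ∉ [-0.9, 0.1) ⇒ out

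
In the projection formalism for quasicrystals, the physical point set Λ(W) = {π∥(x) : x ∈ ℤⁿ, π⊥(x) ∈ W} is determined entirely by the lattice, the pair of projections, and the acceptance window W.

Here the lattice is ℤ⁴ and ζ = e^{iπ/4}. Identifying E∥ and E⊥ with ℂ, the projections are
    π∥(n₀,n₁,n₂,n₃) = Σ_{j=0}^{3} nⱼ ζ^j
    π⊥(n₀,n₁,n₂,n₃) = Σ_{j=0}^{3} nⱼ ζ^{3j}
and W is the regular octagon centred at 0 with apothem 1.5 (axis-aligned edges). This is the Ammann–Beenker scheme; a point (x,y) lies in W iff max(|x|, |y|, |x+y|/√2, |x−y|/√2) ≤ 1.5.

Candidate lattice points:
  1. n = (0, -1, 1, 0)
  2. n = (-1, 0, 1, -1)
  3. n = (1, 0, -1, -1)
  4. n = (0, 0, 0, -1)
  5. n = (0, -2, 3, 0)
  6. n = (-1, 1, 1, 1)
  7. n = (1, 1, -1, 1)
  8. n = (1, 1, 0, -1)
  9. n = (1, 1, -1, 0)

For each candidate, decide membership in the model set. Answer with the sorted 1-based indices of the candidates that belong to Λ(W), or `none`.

3, 4, 6, 8

Internal map: ζ^{3j} for j=0..3 gives (1,0), (−√2/2,√2/2), (0,−1), (√2/2,√2/2).
#1 (0, -1, 1, 0): internal (0.707107, -1.707107); octagon support 1.707107 vs apothem 1.5 → ∉ W
#2 (-1, 0, 1, -1): internal (-1.707107, -1.707107); octagon support 2.414214 vs apothem 1.5 → ∉ W
#3 (1, 0, -1, -1): internal (0.292893, 0.292893); octagon support 0.414214 vs apothem 1.5 → ∈ W
#4 (0, 0, 0, -1): internal (-0.707107, -0.707107); octagon support 1.000000 vs apothem 1.5 → ∈ W
#5 (0, -2, 3, 0): internal (1.414214, -4.414214); octagon support 4.414214 vs apothem 1.5 → ∉ W
#6 (-1, 1, 1, 1): internal (-1.000000, 0.414214); octagon support 1.000000 vs apothem 1.5 → ∈ W
#7 (1, 1, -1, 1): internal (1.000000, 2.414214); octagon support 2.414214 vs apothem 1.5 → ∉ W
#8 (1, 1, 0, -1): internal (-0.414214, 0.000000); octagon support 0.414214 vs apothem 1.5 → ∈ W
#9 (1, 1, -1, 0): internal (0.292893, 1.707107); octagon support 1.707107 vs apothem 1.5 → ∉ W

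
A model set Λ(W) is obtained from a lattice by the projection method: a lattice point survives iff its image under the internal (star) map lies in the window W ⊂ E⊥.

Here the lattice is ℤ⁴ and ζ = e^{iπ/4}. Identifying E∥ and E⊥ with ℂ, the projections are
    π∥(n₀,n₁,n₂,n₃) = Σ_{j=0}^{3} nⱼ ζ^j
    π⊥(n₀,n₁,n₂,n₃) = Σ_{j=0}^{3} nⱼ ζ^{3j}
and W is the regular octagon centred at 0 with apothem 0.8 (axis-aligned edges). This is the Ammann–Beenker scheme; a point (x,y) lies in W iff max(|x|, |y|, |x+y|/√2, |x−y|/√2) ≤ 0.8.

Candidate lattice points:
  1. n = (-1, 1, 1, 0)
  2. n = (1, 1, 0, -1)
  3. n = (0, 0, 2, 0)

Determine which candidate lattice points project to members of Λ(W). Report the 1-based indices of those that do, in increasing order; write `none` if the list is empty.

Internal map: ζ^{3j} for j=0..3 gives (1,0), (−√2/2,√2/2), (0,−1), (√2/2,√2/2).
candidate 1: n = (-1, 1, 1, 0) → π⊥ ≈ (-1.707107, -0.292893); max(|x|,|y|,|x±y|/√2) = 1.707107 > 0.8 ⇒ ∉ W
candidate 2: n = (1, 1, 0, -1) → π⊥ ≈ (-0.414214, +0.000000); max(|x|,|y|,|x±y|/√2) = 0.414214 ≤ 0.8 ⇒ ∈ W
candidate 3: n = (0, 0, 2, 0) → π⊥ ≈ (+0.000000, -2.000000); max(|x|,|y|,|x±y|/√2) = 2.000000 > 0.8 ⇒ ∉ W

2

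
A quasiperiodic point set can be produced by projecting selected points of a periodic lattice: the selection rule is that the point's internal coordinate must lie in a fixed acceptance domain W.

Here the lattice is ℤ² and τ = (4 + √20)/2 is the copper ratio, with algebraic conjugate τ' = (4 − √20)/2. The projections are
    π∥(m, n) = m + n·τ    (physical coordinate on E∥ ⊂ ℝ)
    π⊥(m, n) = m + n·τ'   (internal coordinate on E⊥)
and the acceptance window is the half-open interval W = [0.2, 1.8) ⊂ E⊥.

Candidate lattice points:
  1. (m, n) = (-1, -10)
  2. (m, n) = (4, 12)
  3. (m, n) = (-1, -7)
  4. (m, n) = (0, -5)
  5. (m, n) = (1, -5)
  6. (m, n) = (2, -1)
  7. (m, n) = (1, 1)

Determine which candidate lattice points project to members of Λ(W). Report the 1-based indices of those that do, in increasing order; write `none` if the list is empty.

1, 2, 3, 4, 7

Compute τ' = (4−√20)/2 = -0.236068, so π⊥(m,n) = m -0.236068·n.
#1 (-1,-10): internal coord -1 + (-10)·τ' = +1.360680; +1.360680 ∈ [0.2, 1.8) → IN Λ
#2 (4,12): internal coord 4 + (12)·τ' = +1.167184; +1.167184 ∈ [0.2, 1.8) → IN Λ
#3 (-1,-7): internal coord -1 + (-7)·τ' = +0.652476; +0.652476 ∈ [0.2, 1.8) → IN Λ
#4 (0,-5): internal coord 0 + (-5)·τ' = +1.180340; +1.180340 ∈ [0.2, 1.8) → IN Λ
#5 (1,-5): internal coord 1 + (-5)·τ' = +2.180340; +2.180340 ∉ [0.2, 1.8) → out
#6 (2,-1): internal coord 2 + (-1)·τ' = +2.236068; +2.236068 ∉ [0.2, 1.8) → out
#7 (1,1): internal coord 1 + (1)·τ' = +0.763932; +0.763932 ∈ [0.2, 1.8) → IN Λ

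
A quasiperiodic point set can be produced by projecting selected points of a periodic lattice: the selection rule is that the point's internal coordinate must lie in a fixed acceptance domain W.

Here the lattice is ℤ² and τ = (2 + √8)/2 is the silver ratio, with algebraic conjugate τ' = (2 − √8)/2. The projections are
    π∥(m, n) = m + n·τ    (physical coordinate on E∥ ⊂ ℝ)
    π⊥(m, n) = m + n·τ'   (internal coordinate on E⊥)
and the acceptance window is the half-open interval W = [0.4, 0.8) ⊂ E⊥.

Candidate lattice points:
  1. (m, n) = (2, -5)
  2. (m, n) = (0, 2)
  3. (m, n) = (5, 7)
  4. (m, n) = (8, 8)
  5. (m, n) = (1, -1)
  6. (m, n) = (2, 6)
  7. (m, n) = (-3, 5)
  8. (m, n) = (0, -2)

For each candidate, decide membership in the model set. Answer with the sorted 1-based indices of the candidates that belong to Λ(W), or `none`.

none

τ' = (2−√8)/2 ≈ -0.41421.
#1 (2,-5): internal coord 2 + (-5)·τ' = +4.07107; +4.07107 ∉ [0.4, 0.8) → out
#2 (0,2): internal coord 0 + (2)·τ' = -0.82843; -0.82843 ∉ [0.4, 0.8) → out
#3 (5,7): internal coord 5 + (7)·τ' = +2.10051; +2.10051 ∉ [0.4, 0.8) → out
#4 (8,8): internal coord 8 + (8)·τ' = +4.68629; +4.68629 ∉ [0.4, 0.8) → out
#5 (1,-1): internal coord 1 + (-1)·τ' = +1.41421; +1.41421 ∉ [0.4, 0.8) → out
#6 (2,6): internal coord 2 + (6)·τ' = -0.48528; -0.48528 ∉ [0.4, 0.8) → out
#7 (-3,5): internal coord -3 + (5)·τ' = -5.07107; -5.07107 ∉ [0.4, 0.8) → out
#8 (0,-2): internal coord 0 + (-2)·τ' = +0.82843; +0.82843 ∉ [0.4, 0.8) → out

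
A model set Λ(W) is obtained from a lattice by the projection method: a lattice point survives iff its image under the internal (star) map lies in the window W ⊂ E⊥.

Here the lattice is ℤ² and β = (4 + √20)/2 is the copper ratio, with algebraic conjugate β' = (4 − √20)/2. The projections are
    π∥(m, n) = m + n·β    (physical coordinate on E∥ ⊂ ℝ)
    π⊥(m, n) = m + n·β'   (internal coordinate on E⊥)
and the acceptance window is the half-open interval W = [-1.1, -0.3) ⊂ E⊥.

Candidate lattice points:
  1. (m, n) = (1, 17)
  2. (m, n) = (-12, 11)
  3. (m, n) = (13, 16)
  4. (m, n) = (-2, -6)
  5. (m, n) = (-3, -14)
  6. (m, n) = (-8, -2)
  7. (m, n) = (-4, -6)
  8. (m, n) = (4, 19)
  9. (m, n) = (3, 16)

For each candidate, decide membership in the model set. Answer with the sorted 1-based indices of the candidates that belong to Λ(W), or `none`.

Compute β' = (4−√20)/2 = -0.236068, so π⊥(m,n) = m -0.236068·n.
#1 (1,17): internal coord 1 + (17)·β' = -3.013156; -3.013156 ∉ [-1.1, -0.3) → out
#2 (-12,11): internal coord -12 + (11)·β' = -14.596748; -14.596748 ∉ [-1.1, -0.3) → out
#3 (13,16): internal coord 13 + (16)·β' = +9.222912; +9.222912 ∉ [-1.1, -0.3) → out
#4 (-2,-6): internal coord -2 + (-6)·β' = -0.583592; -0.583592 ∈ [-1.1, -0.3) → IN Λ
#5 (-3,-14): internal coord -3 + (-14)·β' = +0.304952; +0.304952 ∉ [-1.1, -0.3) → out
#6 (-8,-2): internal coord -8 + (-2)·β' = -7.527864; -7.527864 ∉ [-1.1, -0.3) → out
#7 (-4,-6): internal coord -4 + (-6)·β' = -2.583592; -2.583592 ∉ [-1.1, -0.3) → out
#8 (4,19): internal coord 4 + (19)·β' = -0.485292; -0.485292 ∈ [-1.1, -0.3) → IN Λ
#9 (3,16): internal coord 3 + (16)·β' = -0.777088; -0.777088 ∈ [-1.1, -0.3) → IN Λ

4, 8, 9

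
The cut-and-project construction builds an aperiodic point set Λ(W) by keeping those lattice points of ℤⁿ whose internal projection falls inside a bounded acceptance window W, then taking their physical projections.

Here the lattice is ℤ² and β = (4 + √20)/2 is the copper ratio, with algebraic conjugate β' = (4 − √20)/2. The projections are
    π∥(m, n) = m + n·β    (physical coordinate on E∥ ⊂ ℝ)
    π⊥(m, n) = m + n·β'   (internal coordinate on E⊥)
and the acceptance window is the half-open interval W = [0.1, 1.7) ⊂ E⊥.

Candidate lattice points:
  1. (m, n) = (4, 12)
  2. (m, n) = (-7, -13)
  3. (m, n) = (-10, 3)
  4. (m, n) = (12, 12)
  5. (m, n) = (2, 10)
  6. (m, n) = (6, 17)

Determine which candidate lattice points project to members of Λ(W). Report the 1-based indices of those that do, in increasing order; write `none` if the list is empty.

β' = (4−√20)/2 ≈ -0.2361.
#1 (4,12): internal coord 4 + (12)·β' = +1.1672; +1.1672 ∈ [0.1, 1.7) → IN Λ
#2 (-7,-13): internal coord -7 + (-13)·β' = -3.9311; -3.9311 ∉ [0.1, 1.7) → out
#3 (-10,3): internal coord -10 + (3)·β' = -10.7082; -10.7082 ∉ [0.1, 1.7) → out
#4 (12,12): internal coord 12 + (12)·β' = +9.1672; +9.1672 ∉ [0.1, 1.7) → out
#5 (2,10): internal coord 2 + (10)·β' = -0.3607; -0.3607 ∉ [0.1, 1.7) → out
#6 (6,17): internal coord 6 + (17)·β' = +1.9868; +1.9868 ∉ [0.1, 1.7) → out

1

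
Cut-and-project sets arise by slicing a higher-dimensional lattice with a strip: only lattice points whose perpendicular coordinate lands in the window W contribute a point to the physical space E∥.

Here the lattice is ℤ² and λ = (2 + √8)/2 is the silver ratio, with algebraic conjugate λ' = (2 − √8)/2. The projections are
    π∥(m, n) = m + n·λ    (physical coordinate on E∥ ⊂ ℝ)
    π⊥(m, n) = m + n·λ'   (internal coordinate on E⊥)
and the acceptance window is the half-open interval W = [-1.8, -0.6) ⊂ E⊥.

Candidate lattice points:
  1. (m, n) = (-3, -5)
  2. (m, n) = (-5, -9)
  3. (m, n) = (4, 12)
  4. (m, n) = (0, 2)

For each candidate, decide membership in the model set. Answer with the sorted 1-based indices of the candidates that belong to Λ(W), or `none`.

Numerically λ ≈ 2.41421 and λ' = −1/λ ≈ -0.41421.
candidate 1: (m,n)=(-3,-5) → π∥ = -3-5·λ ≈ -15.07107, π⊥ = -3-5·λ' ≈ -0.92893 ∈ [-1.8, -0.6) ⇒ IN Λ
candidate 2: (m,n)=(-5,-9) → π∥ = -5-9·λ ≈ -26.72792, π⊥ = -5-9·λ' ≈ -1.27208 ∈ [-1.8, -0.6) ⇒ IN Λ
candidate 3: (m,n)=(4,12) → π∥ = 4+12·λ ≈ 32.97056, π⊥ = 4+12·λ' ≈ -0.97056 ∈ [-1.8, -0.6) ⇒ IN Λ
candidate 4: (m,n)=(0,2) → π∥ = 0+2·λ ≈ 4.82843, π⊥ = 0+2·λ' ≈ -0.82843 ∈ [-1.8, -0.6) ⇒ IN Λ

1, 2, 3, 4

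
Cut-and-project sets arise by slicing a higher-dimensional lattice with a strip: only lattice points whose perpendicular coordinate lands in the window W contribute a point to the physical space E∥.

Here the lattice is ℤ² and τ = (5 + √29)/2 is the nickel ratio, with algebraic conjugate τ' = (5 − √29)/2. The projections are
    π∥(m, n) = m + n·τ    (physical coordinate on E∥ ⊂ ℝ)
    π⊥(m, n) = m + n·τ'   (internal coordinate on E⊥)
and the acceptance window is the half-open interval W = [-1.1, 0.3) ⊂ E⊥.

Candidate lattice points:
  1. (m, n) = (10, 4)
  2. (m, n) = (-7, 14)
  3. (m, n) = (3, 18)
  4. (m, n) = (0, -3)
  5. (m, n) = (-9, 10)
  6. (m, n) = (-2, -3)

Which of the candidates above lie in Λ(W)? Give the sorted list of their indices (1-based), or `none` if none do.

3

τ' = (5−√29)/2 ≈ -0.19258.
[1] lift (10,4): star map gives 9.22967; window check -1.1 ≤ 9.22967 < 0.3 is false → out
[2] lift (-7,14): star map gives -9.69615; window check -1.1 ≤ -9.69615 < 0.3 is false → out
[3] lift (3,18): star map gives -0.46648; window check -1.1 ≤ -0.46648 < 0.3 is true → IN Λ
[4] lift (0,-3): star map gives 0.57775; window check -1.1 ≤ 0.57775 < 0.3 is false → out
[5] lift (-9,10): star map gives -10.92582; window check -1.1 ≤ -10.92582 < 0.3 is false → out
[6] lift (-2,-3): star map gives -1.42225; window check -1.1 ≤ -1.42225 < 0.3 is false → out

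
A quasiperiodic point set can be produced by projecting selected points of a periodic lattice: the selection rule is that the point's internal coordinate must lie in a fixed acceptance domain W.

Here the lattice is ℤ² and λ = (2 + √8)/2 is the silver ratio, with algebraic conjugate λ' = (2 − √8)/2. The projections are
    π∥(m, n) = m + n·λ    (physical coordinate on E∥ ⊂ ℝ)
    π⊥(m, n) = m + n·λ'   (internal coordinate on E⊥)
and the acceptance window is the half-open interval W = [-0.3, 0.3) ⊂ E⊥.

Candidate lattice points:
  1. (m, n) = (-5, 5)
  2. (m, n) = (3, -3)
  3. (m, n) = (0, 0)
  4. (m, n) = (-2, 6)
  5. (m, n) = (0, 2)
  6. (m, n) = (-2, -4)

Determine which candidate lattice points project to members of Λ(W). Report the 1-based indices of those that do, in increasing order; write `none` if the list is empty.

3

Numerically λ ≈ 2.4142 and λ' = −1/λ ≈ -0.4142.
#1 (-5,5): internal coord -5 + (5)·λ' = -7.0711; -7.0711 ∉ [-0.3, 0.3) → out
#2 (3,-3): internal coord 3 + (-3)·λ' = +4.2426; +4.2426 ∉ [-0.3, 0.3) → out
#3 (0,0): internal coord 0 + (0)·λ' = +0.0000; +0.0000 ∈ [-0.3, 0.3) → IN Λ
#4 (-2,6): internal coord -2 + (6)·λ' = -4.4853; -4.4853 ∉ [-0.3, 0.3) → out
#5 (0,2): internal coord 0 + (2)·λ' = -0.8284; -0.8284 ∉ [-0.3, 0.3) → out
#6 (-2,-4): internal coord -2 + (-4)·λ' = -0.3431; -0.3431 ∉ [-0.3, 0.3) → out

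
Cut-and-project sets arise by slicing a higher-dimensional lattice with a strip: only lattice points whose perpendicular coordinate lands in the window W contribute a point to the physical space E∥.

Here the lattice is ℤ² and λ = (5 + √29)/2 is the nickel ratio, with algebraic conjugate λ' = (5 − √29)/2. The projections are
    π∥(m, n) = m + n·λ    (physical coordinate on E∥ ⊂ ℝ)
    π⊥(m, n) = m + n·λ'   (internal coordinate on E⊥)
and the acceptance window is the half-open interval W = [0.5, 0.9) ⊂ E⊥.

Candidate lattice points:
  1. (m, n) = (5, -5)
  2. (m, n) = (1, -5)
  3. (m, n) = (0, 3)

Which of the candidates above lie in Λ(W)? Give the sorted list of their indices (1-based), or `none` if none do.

none

Compute λ' = (5−√29)/2 = -0.19258, so π⊥(m,n) = m -0.19258·n.
[1] lift (5,-5): star map gives 5.96291; window check 0.5 ≤ 5.96291 < 0.9 is false → out
[2] lift (1,-5): star map gives 1.96291; window check 0.5 ≤ 1.96291 < 0.9 is false → out
[3] lift (0,3): star map gives -0.57775; window check 0.5 ≤ -0.57775 < 0.9 is false → out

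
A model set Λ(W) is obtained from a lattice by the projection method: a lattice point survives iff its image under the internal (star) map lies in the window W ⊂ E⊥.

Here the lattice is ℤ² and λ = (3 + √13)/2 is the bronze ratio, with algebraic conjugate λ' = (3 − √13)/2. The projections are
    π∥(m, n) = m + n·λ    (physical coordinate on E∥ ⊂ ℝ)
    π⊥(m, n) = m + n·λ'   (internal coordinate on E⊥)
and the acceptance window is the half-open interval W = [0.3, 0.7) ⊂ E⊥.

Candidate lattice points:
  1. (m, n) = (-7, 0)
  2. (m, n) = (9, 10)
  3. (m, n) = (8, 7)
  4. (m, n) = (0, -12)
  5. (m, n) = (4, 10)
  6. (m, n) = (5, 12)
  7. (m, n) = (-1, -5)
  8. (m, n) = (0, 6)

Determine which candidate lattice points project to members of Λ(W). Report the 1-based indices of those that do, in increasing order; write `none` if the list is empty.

7

λ' = (3−√13)/2 ≈ -0.302776.
candidate 1: (m,n)=(-7,0) → π∥ = -7+0·λ ≈ -7.000000, π⊥ = -7+0·λ' ≈ -7.000000 ∉ [0.3, 0.7) ⇒ out
candidate 2: (m,n)=(9,10) → π∥ = 9+10·λ ≈ 42.027756, π⊥ = 9+10·λ' ≈ 5.972244 ∉ [0.3, 0.7) ⇒ out
candidate 3: (m,n)=(8,7) → π∥ = 8+7·λ ≈ 31.119429, π⊥ = 8+7·λ' ≈ 5.880571 ∉ [0.3, 0.7) ⇒ out
candidate 4: (m,n)=(0,-12) → π∥ = 0-12·λ ≈ -39.633308, π⊥ = 0-12·λ' ≈ 3.633308 ∉ [0.3, 0.7) ⇒ out
candidate 5: (m,n)=(4,10) → π∥ = 4+10·λ ≈ 37.027756, π⊥ = 4+10·λ' ≈ 0.972244 ∉ [0.3, 0.7) ⇒ out
candidate 6: (m,n)=(5,12) → π∥ = 5+12·λ ≈ 44.633308, π⊥ = 5+12·λ' ≈ 1.366692 ∉ [0.3, 0.7) ⇒ out
candidate 7: (m,n)=(-1,-5) → π∥ = -1-5·λ ≈ -17.513878, π⊥ = -1-5·λ' ≈ 0.513878 ∈ [0.3, 0.7) ⇒ IN Λ
candidate 8: (m,n)=(0,6) → π∥ = 0+6·λ ≈ 19.816654, π⊥ = 0+6·λ' ≈ -1.816654 ∉ [0.3, 0.7) ⇒ out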